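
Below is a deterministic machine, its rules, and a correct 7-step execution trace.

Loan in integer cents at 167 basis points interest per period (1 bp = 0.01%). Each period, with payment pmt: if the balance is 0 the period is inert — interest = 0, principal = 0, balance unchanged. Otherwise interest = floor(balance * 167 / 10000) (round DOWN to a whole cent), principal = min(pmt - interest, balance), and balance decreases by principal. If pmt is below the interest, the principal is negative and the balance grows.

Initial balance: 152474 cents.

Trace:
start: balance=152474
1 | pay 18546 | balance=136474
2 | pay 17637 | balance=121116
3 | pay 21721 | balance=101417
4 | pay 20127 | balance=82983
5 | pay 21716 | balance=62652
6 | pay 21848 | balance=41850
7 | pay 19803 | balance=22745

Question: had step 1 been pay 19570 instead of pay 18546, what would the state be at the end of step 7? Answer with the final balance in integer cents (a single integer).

(re-executing from step 1 with the substitution; state before step 1: balance=152474)
1 | pay 19570 | balance=135450
2 | pay 17637 | balance=120075
3 | pay 21721 | balance=100359
4 | pay 20127 | balance=81907
5 | pay 21716 | balance=61558
6 | pay 21848 | balance=40738
7 | pay 19803 | balance=21615

21615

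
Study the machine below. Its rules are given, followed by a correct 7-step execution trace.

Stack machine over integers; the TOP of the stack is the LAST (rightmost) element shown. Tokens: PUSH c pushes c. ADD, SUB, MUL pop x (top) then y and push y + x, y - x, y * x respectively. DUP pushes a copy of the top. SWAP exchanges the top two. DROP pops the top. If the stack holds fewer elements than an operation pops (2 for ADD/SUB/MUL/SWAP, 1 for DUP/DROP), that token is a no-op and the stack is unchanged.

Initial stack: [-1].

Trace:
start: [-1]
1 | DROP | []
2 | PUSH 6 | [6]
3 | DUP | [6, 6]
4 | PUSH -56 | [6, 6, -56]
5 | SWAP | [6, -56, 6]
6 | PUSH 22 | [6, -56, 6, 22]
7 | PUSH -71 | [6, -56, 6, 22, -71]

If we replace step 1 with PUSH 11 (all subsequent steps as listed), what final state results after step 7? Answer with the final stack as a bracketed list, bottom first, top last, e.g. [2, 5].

(re-executing from step 1 with the substitution; state before step 1: [-1])
1 | PUSH 11 | [-1, 11]
2 | PUSH 6 | [-1, 11, 6]
3 | DUP | [-1, 11, 6, 6]
4 | PUSH -56 | [-1, 11, 6, 6, -56]
5 | SWAP | [-1, 11, 6, -56, 6]
6 | PUSH 22 | [-1, 11, 6, -56, 6, 22]
7 | PUSH -71 | [-1, 11, 6, -56, 6, 22, -71]

[-1, 11, 6, -56, 6, 22, -71]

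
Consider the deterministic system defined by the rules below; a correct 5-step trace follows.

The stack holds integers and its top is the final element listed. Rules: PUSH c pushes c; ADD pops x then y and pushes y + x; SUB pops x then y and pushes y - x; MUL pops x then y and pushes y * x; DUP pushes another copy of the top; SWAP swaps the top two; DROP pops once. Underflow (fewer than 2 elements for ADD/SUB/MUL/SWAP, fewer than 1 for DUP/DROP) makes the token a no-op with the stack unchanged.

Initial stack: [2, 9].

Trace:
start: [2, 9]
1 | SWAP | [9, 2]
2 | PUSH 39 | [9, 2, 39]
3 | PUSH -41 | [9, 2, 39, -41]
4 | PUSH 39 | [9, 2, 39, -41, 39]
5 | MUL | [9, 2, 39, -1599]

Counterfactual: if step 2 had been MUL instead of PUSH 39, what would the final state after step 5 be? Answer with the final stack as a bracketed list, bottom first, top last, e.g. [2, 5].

(re-executing from step 2 with the substitution; state before step 2: [9, 2])
2 | MUL | [18]
3 | PUSH -41 | [18, -41]
4 | PUSH 39 | [18, -41, 39]
5 | MUL | [18, -1599]

[18, -1599]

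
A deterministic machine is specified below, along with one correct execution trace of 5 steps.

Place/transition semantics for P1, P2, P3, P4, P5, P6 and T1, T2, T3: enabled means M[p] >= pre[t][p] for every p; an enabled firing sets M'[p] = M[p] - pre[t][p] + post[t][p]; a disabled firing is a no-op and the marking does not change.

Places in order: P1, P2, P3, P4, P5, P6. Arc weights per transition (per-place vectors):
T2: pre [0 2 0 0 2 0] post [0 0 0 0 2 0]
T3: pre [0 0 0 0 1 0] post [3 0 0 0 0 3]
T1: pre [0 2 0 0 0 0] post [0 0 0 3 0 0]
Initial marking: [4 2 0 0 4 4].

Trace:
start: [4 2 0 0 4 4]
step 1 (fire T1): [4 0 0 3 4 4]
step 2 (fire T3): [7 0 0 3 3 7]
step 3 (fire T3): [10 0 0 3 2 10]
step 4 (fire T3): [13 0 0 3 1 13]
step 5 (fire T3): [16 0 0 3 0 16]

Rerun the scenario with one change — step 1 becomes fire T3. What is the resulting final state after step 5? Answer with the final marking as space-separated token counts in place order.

16 2 0 0 0 16

(re-executing from step 1 with the substitution; state before step 1: [4 2 0 0 4 4])
step 1 (fire T3): [7 2 0 0 3 7]
step 2 (fire T3): [10 2 0 0 2 10]
step 3 (fire T3): [13 2 0 0 1 13]
step 4 (fire T3): [16 2 0 0 0 16]
step 5 (fire T3): [16 2 0 0 0 16]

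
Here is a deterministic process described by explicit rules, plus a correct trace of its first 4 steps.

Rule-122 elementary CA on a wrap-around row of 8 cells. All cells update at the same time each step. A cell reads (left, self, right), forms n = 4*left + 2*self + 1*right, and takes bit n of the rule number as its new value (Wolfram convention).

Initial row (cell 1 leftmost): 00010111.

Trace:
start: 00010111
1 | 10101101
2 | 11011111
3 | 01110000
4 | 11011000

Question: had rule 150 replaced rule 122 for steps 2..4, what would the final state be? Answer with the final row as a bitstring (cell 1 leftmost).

(re-executing steps 2..4 under rule 150; state before step 2: 10101101)
2 | 00100000
3 | 01110000
4 | 10101000

10101000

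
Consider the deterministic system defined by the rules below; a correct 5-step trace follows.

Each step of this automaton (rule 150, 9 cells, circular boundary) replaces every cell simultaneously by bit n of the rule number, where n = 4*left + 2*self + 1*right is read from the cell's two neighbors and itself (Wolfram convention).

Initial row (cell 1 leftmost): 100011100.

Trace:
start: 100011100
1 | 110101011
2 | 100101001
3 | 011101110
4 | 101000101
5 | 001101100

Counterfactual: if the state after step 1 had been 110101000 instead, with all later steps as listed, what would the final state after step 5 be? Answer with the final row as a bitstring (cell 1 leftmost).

state after step 1 := 110101000
2 | 000101101
3 | 101100001
4 | 000010010
5 | 000111111

000111111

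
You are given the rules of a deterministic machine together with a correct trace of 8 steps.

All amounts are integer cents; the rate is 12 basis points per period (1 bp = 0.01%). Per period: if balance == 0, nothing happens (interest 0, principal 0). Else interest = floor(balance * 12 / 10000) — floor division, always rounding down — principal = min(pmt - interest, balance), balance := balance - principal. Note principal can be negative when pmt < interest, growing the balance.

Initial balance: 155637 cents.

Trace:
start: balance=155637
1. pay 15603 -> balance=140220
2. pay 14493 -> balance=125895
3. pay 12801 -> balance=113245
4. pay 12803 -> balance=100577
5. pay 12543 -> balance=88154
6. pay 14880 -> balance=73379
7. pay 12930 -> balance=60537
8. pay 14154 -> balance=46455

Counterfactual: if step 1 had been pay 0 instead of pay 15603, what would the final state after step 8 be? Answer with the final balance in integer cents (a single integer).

62188

(re-executing from step 1 with the substitution; state before step 1: balance=155637)
1. pay 0 -> balance=155823
2. pay 14493 -> balance=141516
3. pay 12801 -> balance=128884
4. pay 12803 -> balance=116235
5. pay 12543 -> balance=103831
6. pay 14880 -> balance=89075
7. pay 12930 -> balance=76251
8. pay 14154 -> balance=62188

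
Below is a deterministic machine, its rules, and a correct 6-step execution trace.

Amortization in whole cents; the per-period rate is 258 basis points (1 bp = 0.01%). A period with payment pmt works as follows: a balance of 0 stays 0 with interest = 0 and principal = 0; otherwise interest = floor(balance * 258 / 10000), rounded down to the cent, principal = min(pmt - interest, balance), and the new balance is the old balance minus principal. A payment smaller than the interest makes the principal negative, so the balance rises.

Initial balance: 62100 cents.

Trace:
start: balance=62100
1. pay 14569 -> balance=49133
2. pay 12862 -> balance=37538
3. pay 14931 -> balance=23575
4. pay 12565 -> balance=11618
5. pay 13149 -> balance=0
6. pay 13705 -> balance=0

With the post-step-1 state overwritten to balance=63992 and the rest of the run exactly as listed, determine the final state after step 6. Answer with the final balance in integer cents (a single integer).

state after step 1 := balance=63992
2. pay 12862 -> balance=52780
3. pay 14931 -> balance=39210
4. pay 12565 -> balance=27656
5. pay 13149 -> balance=15220
6. pay 13705 -> balance=1907

1907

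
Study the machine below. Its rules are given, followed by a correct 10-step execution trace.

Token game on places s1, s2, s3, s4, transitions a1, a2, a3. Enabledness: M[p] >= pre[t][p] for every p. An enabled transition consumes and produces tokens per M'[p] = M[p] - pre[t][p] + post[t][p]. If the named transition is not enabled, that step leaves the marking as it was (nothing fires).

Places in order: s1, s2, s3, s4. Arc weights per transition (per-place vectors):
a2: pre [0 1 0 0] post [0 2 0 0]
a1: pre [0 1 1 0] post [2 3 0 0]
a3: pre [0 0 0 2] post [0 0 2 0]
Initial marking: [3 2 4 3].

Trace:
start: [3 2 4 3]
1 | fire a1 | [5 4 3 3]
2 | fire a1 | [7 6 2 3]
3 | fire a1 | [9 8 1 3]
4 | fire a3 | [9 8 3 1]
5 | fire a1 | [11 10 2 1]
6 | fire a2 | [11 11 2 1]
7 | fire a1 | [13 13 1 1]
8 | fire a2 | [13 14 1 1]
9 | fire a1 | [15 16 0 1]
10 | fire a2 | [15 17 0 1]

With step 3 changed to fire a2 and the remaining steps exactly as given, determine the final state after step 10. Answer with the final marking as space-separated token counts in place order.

(re-executing from step 3 with the substitution; state before step 3: [7 6 2 3])
3 | fire a2 | [7 7 2 3]
4 | fire a3 | [7 7 4 1]
5 | fire a1 | [9 9 3 1]
6 | fire a2 | [9 10 3 1]
7 | fire a1 | [11 12 2 1]
8 | fire a2 | [11 13 2 1]
9 | fire a1 | [13 15 1 1]
10 | fire a2 | [13 16 1 1]

13 16 1 1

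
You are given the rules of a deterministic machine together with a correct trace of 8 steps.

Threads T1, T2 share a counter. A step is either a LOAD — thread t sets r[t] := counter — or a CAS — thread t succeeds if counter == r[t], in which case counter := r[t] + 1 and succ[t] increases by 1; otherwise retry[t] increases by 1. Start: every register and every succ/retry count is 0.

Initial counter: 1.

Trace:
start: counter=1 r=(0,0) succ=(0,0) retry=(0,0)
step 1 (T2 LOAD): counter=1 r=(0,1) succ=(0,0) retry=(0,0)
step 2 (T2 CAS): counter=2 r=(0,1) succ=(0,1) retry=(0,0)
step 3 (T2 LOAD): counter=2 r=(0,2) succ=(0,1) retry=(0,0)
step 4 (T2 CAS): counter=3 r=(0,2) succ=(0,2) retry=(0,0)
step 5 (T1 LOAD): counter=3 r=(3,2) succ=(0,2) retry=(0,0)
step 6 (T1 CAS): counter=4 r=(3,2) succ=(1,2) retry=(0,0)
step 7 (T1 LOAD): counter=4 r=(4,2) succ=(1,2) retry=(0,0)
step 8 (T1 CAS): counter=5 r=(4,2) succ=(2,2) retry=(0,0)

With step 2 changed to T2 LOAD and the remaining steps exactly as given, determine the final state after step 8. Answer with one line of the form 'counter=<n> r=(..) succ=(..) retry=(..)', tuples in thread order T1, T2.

(re-executing from step 2 with the substitution; state before step 2: counter=1 r=(0,1) succ=(0,0) retry=(0,0))
step 2 (T2 LOAD): counter=1 r=(0,1) succ=(0,0) retry=(0,0)
step 3 (T2 LOAD): counter=1 r=(0,1) succ=(0,0) retry=(0,0)
step 4 (T2 CAS): counter=2 r=(0,1) succ=(0,1) retry=(0,0)
step 5 (T1 LOAD): counter=2 r=(2,1) succ=(0,1) retry=(0,0)
step 6 (T1 CAS): counter=3 r=(2,1) succ=(1,1) retry=(0,0)
step 7 (T1 LOAD): counter=3 r=(3,1) succ=(1,1) retry=(0,0)
step 8 (T1 CAS): counter=4 r=(3,1) succ=(2,1) retry=(0,0)

counter=4 r=(3,1) succ=(2,1) retry=(0,0)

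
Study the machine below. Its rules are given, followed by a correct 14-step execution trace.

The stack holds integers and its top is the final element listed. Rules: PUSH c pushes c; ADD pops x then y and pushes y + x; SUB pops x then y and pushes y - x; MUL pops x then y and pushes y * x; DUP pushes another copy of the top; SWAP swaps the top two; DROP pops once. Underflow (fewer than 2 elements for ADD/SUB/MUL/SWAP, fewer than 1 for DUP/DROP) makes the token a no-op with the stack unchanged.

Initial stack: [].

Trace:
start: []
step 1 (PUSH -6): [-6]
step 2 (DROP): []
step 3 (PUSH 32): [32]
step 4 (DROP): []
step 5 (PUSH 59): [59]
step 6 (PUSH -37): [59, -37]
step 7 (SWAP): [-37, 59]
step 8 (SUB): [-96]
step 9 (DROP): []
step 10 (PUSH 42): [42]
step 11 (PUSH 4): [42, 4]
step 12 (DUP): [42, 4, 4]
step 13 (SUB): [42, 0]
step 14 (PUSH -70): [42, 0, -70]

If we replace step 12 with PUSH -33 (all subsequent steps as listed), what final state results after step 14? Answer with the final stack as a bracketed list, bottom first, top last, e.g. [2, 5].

[42, 37, -70]

(re-executing from step 12 with the substitution; state before step 12: [42, 4])
step 12 (PUSH -33): [42, 4, -33]
step 13 (SUB): [42, 37]
step 14 (PUSH -70): [42, 37, -70]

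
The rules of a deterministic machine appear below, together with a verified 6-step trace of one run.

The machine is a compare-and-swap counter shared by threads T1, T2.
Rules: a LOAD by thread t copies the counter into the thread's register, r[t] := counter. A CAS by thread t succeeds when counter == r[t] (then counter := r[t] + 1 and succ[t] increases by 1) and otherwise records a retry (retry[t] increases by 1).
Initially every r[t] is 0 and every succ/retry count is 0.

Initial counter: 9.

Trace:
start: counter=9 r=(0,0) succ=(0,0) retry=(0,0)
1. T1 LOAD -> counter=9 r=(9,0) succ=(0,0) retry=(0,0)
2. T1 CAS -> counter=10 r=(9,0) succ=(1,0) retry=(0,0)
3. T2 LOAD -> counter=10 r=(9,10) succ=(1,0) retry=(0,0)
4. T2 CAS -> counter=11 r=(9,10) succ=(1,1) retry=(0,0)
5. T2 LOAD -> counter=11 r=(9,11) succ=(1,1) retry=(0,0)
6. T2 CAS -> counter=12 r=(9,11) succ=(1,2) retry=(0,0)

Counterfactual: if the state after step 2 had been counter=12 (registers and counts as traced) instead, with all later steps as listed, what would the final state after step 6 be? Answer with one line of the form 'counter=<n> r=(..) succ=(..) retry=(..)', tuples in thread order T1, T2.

state after step 2 := counter=12 r=(9,0) succ=(1,0) retry=(0,0)
3. T2 LOAD -> counter=12 r=(9,12) succ=(1,0) retry=(0,0)
4. T2 CAS -> counter=13 r=(9,12) succ=(1,1) retry=(0,0)
5. T2 LOAD -> counter=13 r=(9,13) succ=(1,1) retry=(0,0)
6. T2 CAS -> counter=14 r=(9,13) succ=(1,2) retry=(0,0)

counter=14 r=(9,13) succ=(1,2) retry=(0,0)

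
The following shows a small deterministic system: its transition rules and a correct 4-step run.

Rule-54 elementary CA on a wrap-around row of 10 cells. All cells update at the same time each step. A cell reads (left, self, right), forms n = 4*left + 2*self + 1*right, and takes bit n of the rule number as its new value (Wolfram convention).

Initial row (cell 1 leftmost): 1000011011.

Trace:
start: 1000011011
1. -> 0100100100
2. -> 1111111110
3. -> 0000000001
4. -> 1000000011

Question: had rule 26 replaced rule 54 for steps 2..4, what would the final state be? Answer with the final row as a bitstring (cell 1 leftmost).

0101101000

(re-executing steps 2..4 under rule 26; state before step 2: 0100100100)
2. -> 1011011010
3. -> 0010010000
4. -> 0101101000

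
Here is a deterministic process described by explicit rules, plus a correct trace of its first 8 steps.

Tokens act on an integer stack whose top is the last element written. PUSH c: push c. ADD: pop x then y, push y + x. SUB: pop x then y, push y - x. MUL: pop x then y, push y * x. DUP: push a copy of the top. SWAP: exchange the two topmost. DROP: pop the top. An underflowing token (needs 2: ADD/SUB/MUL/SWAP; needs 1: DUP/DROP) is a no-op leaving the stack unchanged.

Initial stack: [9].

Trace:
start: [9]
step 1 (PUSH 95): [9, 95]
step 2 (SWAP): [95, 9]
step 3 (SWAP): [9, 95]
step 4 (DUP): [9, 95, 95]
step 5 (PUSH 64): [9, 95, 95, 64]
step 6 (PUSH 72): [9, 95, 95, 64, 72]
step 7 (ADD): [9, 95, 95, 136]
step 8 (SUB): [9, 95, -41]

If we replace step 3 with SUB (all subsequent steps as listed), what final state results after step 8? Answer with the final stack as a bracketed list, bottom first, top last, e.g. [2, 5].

(re-executing from step 3 with the substitution; state before step 3: [95, 9])
step 3 (SUB): [86]
step 4 (DUP): [86, 86]
step 5 (PUSH 64): [86, 86, 64]
step 6 (PUSH 72): [86, 86, 64, 72]
step 7 (ADD): [86, 86, 136]
step 8 (SUB): [86, -50]

[86, -50]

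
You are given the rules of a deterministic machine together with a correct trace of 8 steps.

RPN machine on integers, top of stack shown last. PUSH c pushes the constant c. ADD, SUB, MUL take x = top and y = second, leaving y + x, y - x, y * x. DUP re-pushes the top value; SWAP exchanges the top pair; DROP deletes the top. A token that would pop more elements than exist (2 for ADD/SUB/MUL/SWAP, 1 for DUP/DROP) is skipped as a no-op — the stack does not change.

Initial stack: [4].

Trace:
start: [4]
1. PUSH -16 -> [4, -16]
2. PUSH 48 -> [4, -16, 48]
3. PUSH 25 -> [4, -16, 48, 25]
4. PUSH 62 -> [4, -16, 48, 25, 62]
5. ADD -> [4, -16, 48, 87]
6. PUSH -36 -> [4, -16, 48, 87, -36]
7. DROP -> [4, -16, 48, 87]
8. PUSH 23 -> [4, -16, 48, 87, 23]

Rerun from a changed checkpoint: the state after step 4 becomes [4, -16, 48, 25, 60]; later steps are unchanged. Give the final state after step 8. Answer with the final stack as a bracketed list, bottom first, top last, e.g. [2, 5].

[4, -16, 48, 85, 23]

state after step 4 := [4, -16, 48, 25, 60]
5. ADD -> [4, -16, 48, 85]
6. PUSH -36 -> [4, -16, 48, 85, -36]
7. DROP -> [4, -16, 48, 85]
8. PUSH 23 -> [4, -16, 48, 85, 23]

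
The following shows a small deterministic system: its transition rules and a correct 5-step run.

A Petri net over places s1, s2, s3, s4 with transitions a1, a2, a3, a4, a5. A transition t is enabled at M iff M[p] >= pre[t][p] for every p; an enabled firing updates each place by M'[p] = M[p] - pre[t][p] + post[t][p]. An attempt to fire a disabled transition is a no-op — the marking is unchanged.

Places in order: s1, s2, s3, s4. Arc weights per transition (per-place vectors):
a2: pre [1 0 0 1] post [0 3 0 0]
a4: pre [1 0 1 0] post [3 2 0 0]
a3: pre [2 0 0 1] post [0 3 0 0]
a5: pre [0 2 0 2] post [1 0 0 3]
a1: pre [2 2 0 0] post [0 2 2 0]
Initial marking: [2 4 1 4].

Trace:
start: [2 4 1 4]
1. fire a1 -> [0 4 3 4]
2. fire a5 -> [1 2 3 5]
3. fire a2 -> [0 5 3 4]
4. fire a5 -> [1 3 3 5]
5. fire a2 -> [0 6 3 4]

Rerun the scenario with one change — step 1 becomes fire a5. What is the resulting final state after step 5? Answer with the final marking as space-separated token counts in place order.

3 4 1 5

(re-executing from step 1 with the substitution; state before step 1: [2 4 1 4])
1. fire a5 -> [3 2 1 5]
2. fire a5 -> [4 0 1 6]
3. fire a2 -> [3 3 1 5]
4. fire a5 -> [4 1 1 6]
5. fire a2 -> [3 4 1 5]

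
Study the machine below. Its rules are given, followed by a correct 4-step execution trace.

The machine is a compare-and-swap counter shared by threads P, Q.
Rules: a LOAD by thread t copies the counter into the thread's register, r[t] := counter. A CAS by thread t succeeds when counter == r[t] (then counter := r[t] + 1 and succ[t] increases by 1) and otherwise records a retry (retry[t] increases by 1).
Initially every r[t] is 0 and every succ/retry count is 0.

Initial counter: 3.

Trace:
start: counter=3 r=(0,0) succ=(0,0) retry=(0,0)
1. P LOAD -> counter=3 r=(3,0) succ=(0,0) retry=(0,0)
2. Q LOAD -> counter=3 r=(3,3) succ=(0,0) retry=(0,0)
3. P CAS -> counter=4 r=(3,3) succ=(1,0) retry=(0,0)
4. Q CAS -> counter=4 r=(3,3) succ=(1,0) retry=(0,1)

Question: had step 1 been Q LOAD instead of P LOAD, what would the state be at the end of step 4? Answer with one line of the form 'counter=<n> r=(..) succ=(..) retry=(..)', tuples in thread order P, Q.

(re-executing from step 1 with the substitution; state before step 1: counter=3 r=(0,0) succ=(0,0) retry=(0,0))
1. Q LOAD -> counter=3 r=(0,3) succ=(0,0) retry=(0,0)
2. Q LOAD -> counter=3 r=(0,3) succ=(0,0) retry=(0,0)
3. P CAS -> counter=3 r=(0,3) succ=(0,0) retry=(1,0)
4. Q CAS -> counter=4 r=(0,3) succ=(0,1) retry=(1,0)

counter=4 r=(0,3) succ=(0,1) retry=(1,0)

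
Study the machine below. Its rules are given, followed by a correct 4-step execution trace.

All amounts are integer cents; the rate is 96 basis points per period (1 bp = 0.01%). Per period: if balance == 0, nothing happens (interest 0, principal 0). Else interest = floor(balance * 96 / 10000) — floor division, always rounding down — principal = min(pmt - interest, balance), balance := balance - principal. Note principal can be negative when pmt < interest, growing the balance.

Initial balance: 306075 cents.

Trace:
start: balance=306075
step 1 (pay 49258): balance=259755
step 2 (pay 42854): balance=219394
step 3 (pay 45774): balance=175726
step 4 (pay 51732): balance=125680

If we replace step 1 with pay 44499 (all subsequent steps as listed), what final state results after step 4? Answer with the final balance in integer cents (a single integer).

130578

(re-executing from step 1 with the substitution; state before step 1: balance=306075)
step 1 (pay 44499): balance=264514
step 2 (pay 42854): balance=224199
step 3 (pay 45774): balance=180577
step 4 (pay 51732): balance=130578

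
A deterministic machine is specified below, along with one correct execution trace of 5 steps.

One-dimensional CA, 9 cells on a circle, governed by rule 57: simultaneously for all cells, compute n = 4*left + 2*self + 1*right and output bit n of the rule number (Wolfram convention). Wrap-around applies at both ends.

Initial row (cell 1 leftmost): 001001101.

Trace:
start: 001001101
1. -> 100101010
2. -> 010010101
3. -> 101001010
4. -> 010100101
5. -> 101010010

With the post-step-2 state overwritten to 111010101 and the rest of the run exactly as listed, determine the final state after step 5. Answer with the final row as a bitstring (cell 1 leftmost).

state after step 2 := 111010101
3. -> 000101011
4. -> 110010110
5. -> 101001101

101001101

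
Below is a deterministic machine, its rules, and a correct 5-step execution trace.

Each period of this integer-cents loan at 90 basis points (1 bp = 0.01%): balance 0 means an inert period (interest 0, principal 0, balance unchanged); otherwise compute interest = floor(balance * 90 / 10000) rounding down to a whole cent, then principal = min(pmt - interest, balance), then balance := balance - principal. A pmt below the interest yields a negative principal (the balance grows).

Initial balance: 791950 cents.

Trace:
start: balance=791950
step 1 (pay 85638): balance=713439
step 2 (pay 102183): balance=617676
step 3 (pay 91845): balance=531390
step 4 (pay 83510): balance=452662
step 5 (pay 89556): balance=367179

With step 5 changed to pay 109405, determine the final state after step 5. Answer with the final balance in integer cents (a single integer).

347330

(re-executing from step 5 with the substitution; state before step 5: balance=452662)
step 5 (pay 109405): balance=347330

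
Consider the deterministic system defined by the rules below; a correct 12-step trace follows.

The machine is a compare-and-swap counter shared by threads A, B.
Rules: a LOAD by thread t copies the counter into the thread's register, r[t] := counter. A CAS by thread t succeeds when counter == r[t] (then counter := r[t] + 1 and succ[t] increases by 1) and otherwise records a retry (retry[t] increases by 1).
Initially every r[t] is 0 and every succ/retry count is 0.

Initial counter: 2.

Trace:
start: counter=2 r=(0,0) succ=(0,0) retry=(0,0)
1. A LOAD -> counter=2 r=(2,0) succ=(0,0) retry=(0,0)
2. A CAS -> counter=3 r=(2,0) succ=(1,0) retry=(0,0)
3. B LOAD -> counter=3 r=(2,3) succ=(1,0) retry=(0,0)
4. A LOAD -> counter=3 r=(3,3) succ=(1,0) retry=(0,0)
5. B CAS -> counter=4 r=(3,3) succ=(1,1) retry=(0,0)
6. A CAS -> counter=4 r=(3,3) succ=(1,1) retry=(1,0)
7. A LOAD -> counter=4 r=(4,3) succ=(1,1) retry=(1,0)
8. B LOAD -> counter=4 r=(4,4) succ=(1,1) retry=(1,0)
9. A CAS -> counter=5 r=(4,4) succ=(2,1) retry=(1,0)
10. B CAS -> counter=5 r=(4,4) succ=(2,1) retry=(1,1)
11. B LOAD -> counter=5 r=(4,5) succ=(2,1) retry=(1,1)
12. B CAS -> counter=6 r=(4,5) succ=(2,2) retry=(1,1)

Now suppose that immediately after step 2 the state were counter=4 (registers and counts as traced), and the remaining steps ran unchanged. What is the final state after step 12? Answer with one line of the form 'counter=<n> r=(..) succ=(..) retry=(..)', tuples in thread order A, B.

counter=7 r=(5,6) succ=(2,2) retry=(1,1)

state after step 2 := counter=4 r=(2,0) succ=(1,0) retry=(0,0)
3. B LOAD -> counter=4 r=(2,4) succ=(1,0) retry=(0,0)
4. A LOAD -> counter=4 r=(4,4) succ=(1,0) retry=(0,0)
5. B CAS -> counter=5 r=(4,4) succ=(1,1) retry=(0,0)
6. A CAS -> counter=5 r=(4,4) succ=(1,1) retry=(1,0)
7. A LOAD -> counter=5 r=(5,4) succ=(1,1) retry=(1,0)
8. B LOAD -> counter=5 r=(5,5) succ=(1,1) retry=(1,0)
9. A CAS -> counter=6 r=(5,5) succ=(2,1) retry=(1,0)
10. B CAS -> counter=6 r=(5,5) succ=(2,1) retry=(1,1)
11. B LOAD -> counter=6 r=(5,6) succ=(2,1) retry=(1,1)
12. B CAS -> counter=7 r=(5,6) succ=(2,2) retry=(1,1)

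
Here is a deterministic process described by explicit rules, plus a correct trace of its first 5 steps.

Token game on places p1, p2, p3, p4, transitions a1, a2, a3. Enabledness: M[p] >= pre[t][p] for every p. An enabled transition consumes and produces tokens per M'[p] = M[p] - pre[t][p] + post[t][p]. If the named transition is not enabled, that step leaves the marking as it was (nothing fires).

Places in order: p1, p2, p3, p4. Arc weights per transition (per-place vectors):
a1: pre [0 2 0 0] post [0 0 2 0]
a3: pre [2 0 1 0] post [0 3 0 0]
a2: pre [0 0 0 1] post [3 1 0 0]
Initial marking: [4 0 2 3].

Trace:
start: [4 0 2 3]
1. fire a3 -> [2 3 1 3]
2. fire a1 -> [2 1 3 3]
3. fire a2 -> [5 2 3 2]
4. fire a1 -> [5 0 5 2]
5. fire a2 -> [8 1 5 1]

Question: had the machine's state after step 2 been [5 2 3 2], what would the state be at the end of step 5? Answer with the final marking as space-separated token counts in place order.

11 2 5 0

state after step 2 := [5 2 3 2]
3. fire a2 -> [8 3 3 1]
4. fire a1 -> [8 1 5 1]
5. fire a2 -> [11 2 5 0]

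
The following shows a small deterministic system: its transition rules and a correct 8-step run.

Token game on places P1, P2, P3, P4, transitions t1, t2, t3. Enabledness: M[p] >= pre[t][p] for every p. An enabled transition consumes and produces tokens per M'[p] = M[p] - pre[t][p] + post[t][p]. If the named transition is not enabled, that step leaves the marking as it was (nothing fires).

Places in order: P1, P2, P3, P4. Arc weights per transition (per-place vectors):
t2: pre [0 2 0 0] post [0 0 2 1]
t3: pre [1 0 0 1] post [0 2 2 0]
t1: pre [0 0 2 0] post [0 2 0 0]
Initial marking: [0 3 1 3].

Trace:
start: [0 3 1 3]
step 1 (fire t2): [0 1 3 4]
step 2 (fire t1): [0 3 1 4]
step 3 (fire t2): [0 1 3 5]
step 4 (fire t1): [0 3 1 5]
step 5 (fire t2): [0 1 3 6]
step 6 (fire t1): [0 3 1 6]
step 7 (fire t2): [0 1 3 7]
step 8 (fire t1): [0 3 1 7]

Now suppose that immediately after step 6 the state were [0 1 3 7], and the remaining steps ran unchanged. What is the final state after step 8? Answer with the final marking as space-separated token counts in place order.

0 3 1 7

state after step 6 := [0 1 3 7]
step 7 (fire t2): [0 1 3 7]
step 8 (fire t1): [0 3 1 7]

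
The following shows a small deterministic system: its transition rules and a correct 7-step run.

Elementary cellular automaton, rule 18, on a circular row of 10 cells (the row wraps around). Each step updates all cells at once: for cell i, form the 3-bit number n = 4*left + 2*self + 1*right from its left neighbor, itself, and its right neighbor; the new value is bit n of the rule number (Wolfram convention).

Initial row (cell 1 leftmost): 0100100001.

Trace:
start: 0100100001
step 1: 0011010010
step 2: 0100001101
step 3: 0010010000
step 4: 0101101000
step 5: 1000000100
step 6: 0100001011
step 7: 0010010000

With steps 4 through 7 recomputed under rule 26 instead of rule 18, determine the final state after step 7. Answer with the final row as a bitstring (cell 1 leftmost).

(re-executing steps 4..7 under rule 26; state before step 4: 0010010000)
step 4: 0101101000
step 5: 1001000100
step 6: 0110101011
step 7: 0100000010

0100000010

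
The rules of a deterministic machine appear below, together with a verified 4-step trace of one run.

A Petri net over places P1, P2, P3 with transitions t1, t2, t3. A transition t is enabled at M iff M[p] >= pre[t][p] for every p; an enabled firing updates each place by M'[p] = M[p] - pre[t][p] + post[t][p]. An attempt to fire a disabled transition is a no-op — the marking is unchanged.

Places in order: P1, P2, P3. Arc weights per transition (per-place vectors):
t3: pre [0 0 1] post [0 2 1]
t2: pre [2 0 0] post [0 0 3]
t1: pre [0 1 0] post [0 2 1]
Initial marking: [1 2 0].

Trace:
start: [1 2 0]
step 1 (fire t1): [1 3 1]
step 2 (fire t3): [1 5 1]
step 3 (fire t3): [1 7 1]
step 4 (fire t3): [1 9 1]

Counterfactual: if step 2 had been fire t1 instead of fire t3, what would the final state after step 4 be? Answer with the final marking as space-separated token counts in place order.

(re-executing from step 2 with the substitution; state before step 2: [1 3 1])
step 2 (fire t1): [1 4 2]
step 3 (fire t3): [1 6 2]
step 4 (fire t3): [1 8 2]

1 8 2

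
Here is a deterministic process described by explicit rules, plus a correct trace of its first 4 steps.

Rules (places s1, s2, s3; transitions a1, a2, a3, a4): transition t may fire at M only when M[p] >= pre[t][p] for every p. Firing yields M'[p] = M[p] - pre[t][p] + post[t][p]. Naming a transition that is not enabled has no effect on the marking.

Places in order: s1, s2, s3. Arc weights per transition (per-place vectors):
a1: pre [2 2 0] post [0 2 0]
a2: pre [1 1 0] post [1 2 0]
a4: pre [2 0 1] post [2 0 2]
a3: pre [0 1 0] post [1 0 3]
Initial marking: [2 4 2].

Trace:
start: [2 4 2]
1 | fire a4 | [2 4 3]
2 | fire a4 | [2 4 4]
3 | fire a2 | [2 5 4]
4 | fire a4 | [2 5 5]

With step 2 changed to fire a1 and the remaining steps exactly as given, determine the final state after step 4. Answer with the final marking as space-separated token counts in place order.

(re-executing from step 2 with the substitution; state before step 2: [2 4 3])
2 | fire a1 | [0 4 3]
3 | fire a2 | [0 4 3]
4 | fire a4 | [0 4 3]

0 4 3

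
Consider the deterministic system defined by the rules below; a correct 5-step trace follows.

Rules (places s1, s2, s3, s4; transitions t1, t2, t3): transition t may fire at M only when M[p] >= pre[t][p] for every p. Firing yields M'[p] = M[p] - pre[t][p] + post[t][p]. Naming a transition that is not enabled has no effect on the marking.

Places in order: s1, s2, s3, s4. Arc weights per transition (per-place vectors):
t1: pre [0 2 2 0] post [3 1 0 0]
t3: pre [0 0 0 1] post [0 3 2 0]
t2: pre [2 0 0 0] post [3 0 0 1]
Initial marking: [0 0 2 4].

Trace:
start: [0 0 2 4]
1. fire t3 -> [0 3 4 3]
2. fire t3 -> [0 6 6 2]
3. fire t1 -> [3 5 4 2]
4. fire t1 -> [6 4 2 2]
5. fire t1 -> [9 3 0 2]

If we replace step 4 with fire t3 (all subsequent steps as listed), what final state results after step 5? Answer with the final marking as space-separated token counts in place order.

6 7 4 1

(re-executing from step 4 with the substitution; state before step 4: [3 5 4 2])
4. fire t3 -> [3 8 6 1]
5. fire t1 -> [6 7 4 1]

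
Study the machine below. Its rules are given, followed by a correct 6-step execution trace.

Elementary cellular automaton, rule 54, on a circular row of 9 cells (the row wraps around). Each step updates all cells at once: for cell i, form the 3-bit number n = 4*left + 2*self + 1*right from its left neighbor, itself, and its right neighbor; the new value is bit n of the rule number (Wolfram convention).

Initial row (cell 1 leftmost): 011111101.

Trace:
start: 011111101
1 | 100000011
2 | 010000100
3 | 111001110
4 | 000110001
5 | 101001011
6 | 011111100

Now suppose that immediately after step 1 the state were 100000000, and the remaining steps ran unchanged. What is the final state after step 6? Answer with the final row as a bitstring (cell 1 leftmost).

state after step 1 := 100000000
2 | 110000001
3 | 001000010
4 | 011100111
5 | 100011000
6 | 110100101

110100101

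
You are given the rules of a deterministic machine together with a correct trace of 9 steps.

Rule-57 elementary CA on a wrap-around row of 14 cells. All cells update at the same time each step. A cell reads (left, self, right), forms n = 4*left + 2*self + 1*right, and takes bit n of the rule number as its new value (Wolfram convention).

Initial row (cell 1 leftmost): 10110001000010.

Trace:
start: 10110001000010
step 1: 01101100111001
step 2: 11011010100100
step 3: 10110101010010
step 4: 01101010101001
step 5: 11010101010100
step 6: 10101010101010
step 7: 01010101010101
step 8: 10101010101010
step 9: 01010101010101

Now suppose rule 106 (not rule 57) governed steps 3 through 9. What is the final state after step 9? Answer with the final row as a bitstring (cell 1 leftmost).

(re-executing steps 3..9 under rule 106; state before step 3: 11011010100100)
step 3: 11111101001001
step 4: 00000110010011
step 5: 00001110100111
step 6: 00011011001101
step 7: 00111111011110
step 8: 01100001110010
step 9: 11100011010100

11100011010100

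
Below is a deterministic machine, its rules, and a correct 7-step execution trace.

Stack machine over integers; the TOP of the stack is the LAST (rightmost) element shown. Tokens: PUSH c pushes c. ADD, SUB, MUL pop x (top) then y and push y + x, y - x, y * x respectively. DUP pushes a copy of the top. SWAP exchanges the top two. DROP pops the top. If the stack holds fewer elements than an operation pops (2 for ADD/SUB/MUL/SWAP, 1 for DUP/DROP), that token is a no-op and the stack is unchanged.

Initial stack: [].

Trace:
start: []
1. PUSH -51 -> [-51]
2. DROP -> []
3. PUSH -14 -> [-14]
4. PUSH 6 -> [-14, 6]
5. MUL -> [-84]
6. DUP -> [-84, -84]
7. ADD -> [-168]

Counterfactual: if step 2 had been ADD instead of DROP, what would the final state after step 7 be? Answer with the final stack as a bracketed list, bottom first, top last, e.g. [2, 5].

[-51, -168]

(re-executing from step 2 with the substitution; state before step 2: [-51])
2. ADD -> [-51]
3. PUSH -14 -> [-51, -14]
4. PUSH 6 -> [-51, -14, 6]
5. MUL -> [-51, -84]
6. DUP -> [-51, -84, -84]
7. ADD -> [-51, -168]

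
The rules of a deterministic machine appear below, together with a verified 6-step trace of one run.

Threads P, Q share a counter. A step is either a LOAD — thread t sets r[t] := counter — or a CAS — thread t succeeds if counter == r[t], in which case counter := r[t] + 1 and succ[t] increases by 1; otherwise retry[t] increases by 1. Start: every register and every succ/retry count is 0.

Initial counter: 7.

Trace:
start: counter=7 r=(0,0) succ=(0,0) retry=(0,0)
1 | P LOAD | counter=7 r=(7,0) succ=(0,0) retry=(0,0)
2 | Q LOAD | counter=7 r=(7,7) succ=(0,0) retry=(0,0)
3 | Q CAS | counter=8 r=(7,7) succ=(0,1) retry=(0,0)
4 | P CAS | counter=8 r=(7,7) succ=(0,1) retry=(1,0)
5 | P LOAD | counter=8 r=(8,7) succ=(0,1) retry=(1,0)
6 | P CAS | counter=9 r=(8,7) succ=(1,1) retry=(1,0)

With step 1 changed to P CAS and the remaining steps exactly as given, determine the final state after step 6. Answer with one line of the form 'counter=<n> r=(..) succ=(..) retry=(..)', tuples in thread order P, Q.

counter=9 r=(8,7) succ=(1,1) retry=(2,0)

(re-executing from step 1 with the substitution; state before step 1: counter=7 r=(0,0) succ=(0,0) retry=(0,0))
1 | P CAS | counter=7 r=(0,0) succ=(0,0) retry=(1,0)
2 | Q LOAD | counter=7 r=(0,7) succ=(0,0) retry=(1,0)
3 | Q CAS | counter=8 r=(0,7) succ=(0,1) retry=(1,0)
4 | P CAS | counter=8 r=(0,7) succ=(0,1) retry=(2,0)
5 | P LOAD | counter=8 r=(8,7) succ=(0,1) retry=(2,0)
6 | P CAS | counter=9 r=(8,7) succ=(1,1) retry=(2,0)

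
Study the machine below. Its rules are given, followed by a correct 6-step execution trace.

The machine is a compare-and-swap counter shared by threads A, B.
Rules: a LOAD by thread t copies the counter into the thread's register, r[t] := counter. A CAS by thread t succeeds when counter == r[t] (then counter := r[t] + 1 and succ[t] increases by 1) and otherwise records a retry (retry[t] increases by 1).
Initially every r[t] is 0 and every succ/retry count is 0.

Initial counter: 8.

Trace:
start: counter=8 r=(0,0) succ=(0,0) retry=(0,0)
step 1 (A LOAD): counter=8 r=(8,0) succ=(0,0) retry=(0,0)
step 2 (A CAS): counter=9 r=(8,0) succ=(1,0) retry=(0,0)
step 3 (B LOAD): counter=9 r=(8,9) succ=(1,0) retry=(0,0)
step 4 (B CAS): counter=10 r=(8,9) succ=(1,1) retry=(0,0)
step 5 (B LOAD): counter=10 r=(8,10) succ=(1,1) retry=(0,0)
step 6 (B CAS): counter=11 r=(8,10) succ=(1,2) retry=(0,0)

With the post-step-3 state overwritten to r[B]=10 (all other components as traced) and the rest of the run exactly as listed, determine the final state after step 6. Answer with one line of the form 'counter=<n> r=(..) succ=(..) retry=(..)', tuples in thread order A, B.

counter=10 r=(8,9) succ=(1,1) retry=(0,1)

state after step 3 := counter=9 r=(8,10) succ=(1,0) retry=(0,0)
step 4 (B CAS): counter=9 r=(8,10) succ=(1,0) retry=(0,1)
step 5 (B LOAD): counter=9 r=(8,9) succ=(1,0) retry=(0,1)
step 6 (B CAS): counter=10 r=(8,9) succ=(1,1) retry=(0,1)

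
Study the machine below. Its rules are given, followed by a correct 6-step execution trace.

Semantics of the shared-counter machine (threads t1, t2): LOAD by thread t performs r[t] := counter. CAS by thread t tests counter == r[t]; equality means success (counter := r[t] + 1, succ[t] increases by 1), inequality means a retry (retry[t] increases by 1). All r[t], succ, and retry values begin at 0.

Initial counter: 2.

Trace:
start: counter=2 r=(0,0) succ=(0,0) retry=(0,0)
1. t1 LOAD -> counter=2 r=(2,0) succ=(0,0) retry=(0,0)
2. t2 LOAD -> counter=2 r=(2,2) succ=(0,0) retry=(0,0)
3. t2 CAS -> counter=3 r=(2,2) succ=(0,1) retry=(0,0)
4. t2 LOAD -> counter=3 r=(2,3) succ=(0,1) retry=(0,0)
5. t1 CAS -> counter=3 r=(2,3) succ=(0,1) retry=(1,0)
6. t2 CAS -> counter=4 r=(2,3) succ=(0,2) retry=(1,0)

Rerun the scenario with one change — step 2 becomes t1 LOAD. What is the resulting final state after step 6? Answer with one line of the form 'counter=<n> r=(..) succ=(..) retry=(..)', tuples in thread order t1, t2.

(re-executing from step 2 with the substitution; state before step 2: counter=2 r=(2,0) succ=(0,0) retry=(0,0))
2. t1 LOAD -> counter=2 r=(2,0) succ=(0,0) retry=(0,0)
3. t2 CAS -> counter=2 r=(2,0) succ=(0,0) retry=(0,1)
4. t2 LOAD -> counter=2 r=(2,2) succ=(0,0) retry=(0,1)
5. t1 CAS -> counter=3 r=(2,2) succ=(1,0) retry=(0,1)
6. t2 CAS -> counter=3 r=(2,2) succ=(1,0) retry=(0,2)

counter=3 r=(2,2) succ=(1,0) retry=(0,2)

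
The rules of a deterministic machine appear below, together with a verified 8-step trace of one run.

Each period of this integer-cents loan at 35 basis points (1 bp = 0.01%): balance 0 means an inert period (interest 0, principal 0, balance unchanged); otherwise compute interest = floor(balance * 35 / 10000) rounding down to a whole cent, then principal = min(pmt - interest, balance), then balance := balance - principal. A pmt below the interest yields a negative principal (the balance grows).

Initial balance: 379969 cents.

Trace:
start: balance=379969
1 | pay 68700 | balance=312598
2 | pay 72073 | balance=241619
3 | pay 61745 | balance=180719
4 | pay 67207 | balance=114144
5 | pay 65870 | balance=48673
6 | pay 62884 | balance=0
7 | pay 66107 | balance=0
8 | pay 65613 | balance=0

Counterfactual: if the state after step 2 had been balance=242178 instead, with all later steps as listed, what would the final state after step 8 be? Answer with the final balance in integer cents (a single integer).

state after step 2 := balance=242178
3 | pay 61745 | balance=181280
4 | pay 67207 | balance=114707
5 | pay 65870 | balance=49238
6 | pay 62884 | balance=0
7 | pay 66107 | balance=0
8 | pay 65613 | balance=0

0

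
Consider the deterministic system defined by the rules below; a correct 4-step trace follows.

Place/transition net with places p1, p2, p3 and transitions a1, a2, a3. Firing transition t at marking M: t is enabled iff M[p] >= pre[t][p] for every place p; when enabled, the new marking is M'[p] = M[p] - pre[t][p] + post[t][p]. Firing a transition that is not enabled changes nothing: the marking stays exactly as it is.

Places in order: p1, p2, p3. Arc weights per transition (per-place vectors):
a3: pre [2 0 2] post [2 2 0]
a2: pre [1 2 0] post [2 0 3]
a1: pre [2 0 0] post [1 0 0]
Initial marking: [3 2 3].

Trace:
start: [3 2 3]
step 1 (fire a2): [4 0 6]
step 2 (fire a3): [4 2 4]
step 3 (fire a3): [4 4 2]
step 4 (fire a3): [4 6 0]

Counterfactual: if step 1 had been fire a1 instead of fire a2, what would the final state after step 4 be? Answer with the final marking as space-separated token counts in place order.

(re-executing from step 1 with the substitution; state before step 1: [3 2 3])
step 1 (fire a1): [2 2 3]
step 2 (fire a3): [2 4 1]
step 3 (fire a3): [2 4 1]
step 4 (fire a3): [2 4 1]

2 4 1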